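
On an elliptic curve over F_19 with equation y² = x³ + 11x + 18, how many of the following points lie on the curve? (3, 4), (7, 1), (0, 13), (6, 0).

(3, 4): 4² ≡ 16, rhs ≡ 2 → off.
(7, 1): 1² ≡ 1, rhs ≡ 1 → on.
(0, 13): 13² ≡ 17, rhs ≡ 18 → off.
(6, 0): 0² ≡ 0, rhs ≡ 15 → off.

1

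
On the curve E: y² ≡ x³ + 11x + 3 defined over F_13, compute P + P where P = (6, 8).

(0, 9)

tangent at (6, 8): λ = (3·6² + 11)/(2·8) ≡ 2/3. 3⁻¹ ≡ 9 (mod 13), so λ ≡ 2·9 ≡ 5.
  x = λ² - 6 - 6 = 25 - 12 ≡ 0; y = λ·(6 - 0) - 8 ≡ 9. → (0, 9)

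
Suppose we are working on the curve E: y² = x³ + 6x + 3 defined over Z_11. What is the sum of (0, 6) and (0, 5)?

O

The two points share x = 0 and their y-coordinates satisfy 6 + 5 ≡ 0 (mod 11), so they are inverses. Their sum is 𝒪.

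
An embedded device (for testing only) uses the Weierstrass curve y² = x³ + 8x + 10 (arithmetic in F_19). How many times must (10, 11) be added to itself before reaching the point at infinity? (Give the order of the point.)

12

2P: tangent at (10, 11): λ = (3·10² + 8)/(2·11) ≡ 4/3. 3⁻¹ ≡ 13 (mod 19), so λ ≡ 4·13 ≡ 14.
  x = λ² - 10 - 10 = 196 - 20 ≡ 5; y = λ·(10 - 5) - 11 ≡ 2. → (5, 2)
3P: (5, 2) + (10, 11). λ = (11 - 2)/(10 - 5) ≡ 9/5 mod 19. 5⁻¹ ≡ 4 (mod 19) since 5·4 = 20 ≡ 1, so λ ≡ 17.
  x = λ² - 5 - 10 = 289 - 15 ≡ 8; y = λ·(5 - 8) - 2 ≡ 4. → (8, 4)
4P: (8, 4) + (10, 11). λ = (11 - 4)/(10 - 8) ≡ 7/2 mod 19. 2⁻¹ ≡ 10 (mod 19) since 2·10 = 20 ≡ 1, so λ ≡ 13.
  x = λ² - 8 - 10 = 169 - 18 ≡ 18; y = λ·(8 - 18) - 4 ≡ 18. → (18, 18)
5P: (18, 18) + (10, 11). λ = (11 - 18)/(10 - 18) ≡ 12/11 mod 19. 11⁻¹ ≡ 7 (mod 19), so λ ≡ 8.
  x = λ² - 18 - 10 = 64 - 28 ≡ 17; y = λ·(18 - 17) - 18 ≡ 9. → (17, 9)
6P: (17, 9) + (10, 11). λ = (11 - 9)/(10 - 17) ≡ 2/12 mod 19. 12⁻¹ ≡ 8 (mod 19), so λ ≡ 16.
  x = λ² - 17 - 10 = 256 - 27 ≡ 1; y = λ·(17 - 1) - 9 ≡ 0. → (1, 0)
7P: (1, 0) + (10, 11). λ = (11 - 0)/(10 - 1) ≡ 11/9 mod 19. 9⁻¹ ≡ 17 (mod 19), so λ ≡ 16.
  x = λ² - 1 - 10 = 256 - 11 ≡ 17; y = λ·(1 - 17) - 0 ≡ 10. → (17, 10)
8P: (17, 10) + (10, 11). λ = (11 - 10)/(10 - 17) ≡ 1/12 mod 19. 12⁻¹ ≡ 8 (mod 19) since 12·8 = 96 ≡ 1, so λ ≡ 8.
  x = λ² - 17 - 10 = 64 - 27 ≡ 18; y = λ·(17 - 18) - 10 ≡ 1. → (18, 1)
9P: (18, 1) + (10, 11). λ = (11 - 1)/(10 - 18) ≡ 10/11 mod 19. 11⁻¹ ≡ 7 (mod 19) since 11·7 = 77 ≡ 1, so λ ≡ 13.
  x = λ² - 18 - 10 = 169 - 28 ≡ 8; y = λ·(18 - 8) - 1 ≡ 15. → (8, 15)
10P: (8, 15) + (10, 11). λ = (11 - 15)/(10 - 8) ≡ 15/2 mod 19. 2⁻¹ ≡ 10 (mod 19) since 2·10 = 20 ≡ 1, so λ ≡ 17.
  x = λ² - 8 - 10 = 289 - 18 ≡ 5; y = λ·(8 - 5) - 15 ≡ 17. → (5, 17)
11P: (5, 17) + (10, 11). λ = (11 - 17)/(10 - 5) ≡ 13/5 mod 19. 5⁻¹ ≡ 4 (mod 19) since 5·4 = 20 ≡ 1, so λ ≡ 14.
  x = λ² - 5 - 10 = 196 - 15 ≡ 10; y = λ·(5 - 10) - 17 ≡ 8. → (10, 8)
12P: (10, 8) + (10, 11): same x and y₁ ≡ -y₂, so the sum is the point at infinity.
12P = the point at infinity, so the order is 12.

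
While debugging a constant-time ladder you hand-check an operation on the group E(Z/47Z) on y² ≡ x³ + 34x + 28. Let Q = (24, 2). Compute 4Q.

(38, 11)

Double-and-add on 4 = (100)₂. Start with Q = (24, 2) for the leading 1-bit.
double: tangent at (24, 2): λ = (3·24² + 34)/(2·2) ≡ 23/4. 4⁻¹ ≡ 12 (mod 47), so λ ≡ 23·12 ≡ 41.
  x = λ² - 24 - 24 = 1681 - 48 ≡ 35; y = λ·(24 - 35) - 2 ≡ 17. → (35, 17)
double: tangent at (35, 17): λ = (3·35² + 34)/(2·17) ≡ 43/34. 34⁻¹ ≡ 18 (mod 47), so λ ≡ 43·18 ≡ 22.
  x = λ² - 35 - 35 = 484 - 70 ≡ 38; y = λ·(35 - 38) - 17 ≡ 11. → (38, 11)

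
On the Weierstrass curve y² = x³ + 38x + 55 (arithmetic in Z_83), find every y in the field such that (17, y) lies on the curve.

x³ + 38x + 55 = 5614 ≡ 53 (mod 83).
53 is a non-residue mod 83; no y exists.

none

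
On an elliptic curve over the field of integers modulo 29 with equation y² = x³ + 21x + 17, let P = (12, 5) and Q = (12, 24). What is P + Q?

O

The two points share x = 12 and their y-coordinates satisfy 5 + 24 ≡ 0 (mod 29), so they are inverses. Their sum is 𝒪.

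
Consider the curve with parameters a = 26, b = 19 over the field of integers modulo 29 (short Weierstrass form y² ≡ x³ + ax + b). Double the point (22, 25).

(19, 8)

tangent at (22, 25): λ = (3·22² + 26)/(2·25) ≡ 28/21. 21⁻¹ ≡ 18 (mod 29), so λ ≡ 28·18 ≡ 11.
  x = λ² - 22 - 22 = 121 - 44 ≡ 19; y = λ·(22 - 19) - 25 ≡ 8. → (19, 8)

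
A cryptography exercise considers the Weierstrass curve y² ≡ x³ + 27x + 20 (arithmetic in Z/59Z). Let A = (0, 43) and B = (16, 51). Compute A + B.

(58, 46)

(0, 43) + (16, 51). λ = (51 - 43)/(16 - 0) ≡ 8/16 mod 59. 16⁻¹ ≡ 48 (mod 59) since 16·48 = 768 ≡ 1, so λ ≡ 30.
  x = λ² - 0 - 16 = 900 - 16 ≡ 58; y = λ·(0 - 58) - 43 ≡ 46. → (58, 46)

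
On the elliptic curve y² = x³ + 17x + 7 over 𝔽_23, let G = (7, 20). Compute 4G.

Repeated addition: build up to 4G.
2G: tangent at (7, 20): λ = (3·7² + 17)/(2·20) ≡ 3/17. 17⁻¹ ≡ 19 (mod 23), so λ ≡ 3·19 ≡ 11.
  x = λ² - 7 - 7 = 121 - 14 ≡ 15; y = λ·(7 - 15) - 20 ≡ 7. → (15, 7)
3G: (15, 7) + (7, 20). λ = (20 - 7)/(7 - 15) ≡ 13/15 mod 23. 15⁻¹ ≡ 20 (mod 23), so λ ≡ 7.
  x = λ² - 15 - 7 = 49 - 22 ≡ 4; y = λ·(15 - 4) - 7 ≡ 1. → (4, 1)
4G: (4, 1) + (7, 20). λ = (20 - 1)/(7 - 4) ≡ 19/3 mod 23. 3⁻¹ ≡ 8 (mod 23), so λ ≡ 14.
  x = λ² - 4 - 7 = 196 - 11 ≡ 1; y = λ·(4 - 1) - 1 ≡ 18. → (1, 18)

(1, 18)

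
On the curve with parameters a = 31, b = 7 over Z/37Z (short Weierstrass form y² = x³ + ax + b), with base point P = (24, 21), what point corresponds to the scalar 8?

Repeated addition: build up to 8P.
2P: tangent at (24, 21): λ = (3·24² + 31)/(2·21) ≡ 20/5. 5⁻¹ ≡ 15 (mod 37), so λ ≡ 20·15 ≡ 4.
  x = λ² - 24 - 24 = 16 - 48 ≡ 5; y = λ·(24 - 5) - 21 ≡ 18. → (5, 18)
3P: (5, 18) + (24, 21). λ = (21 - 18)/(24 - 5) ≡ 3/19 mod 37. 19⁻¹ ≡ 2 (mod 37), so λ ≡ 6.
  x = λ² - 5 - 24 = 36 - 29 ≡ 7; y = λ·(5 - 7) - 18 ≡ 7. → (7, 7)
4P: (7, 7) + (24, 21). λ = (21 - 7)/(24 - 7) ≡ 14/17 mod 37. 17⁻¹ ≡ 24 (mod 37) since 17·24 = 408 ≡ 1, so λ ≡ 3.
  x = λ² - 7 - 24 = 9 - 31 ≡ 15; y = λ·(7 - 15) - 7 ≡ 6. → (15, 6)
5P: (15, 6) + (24, 21). λ = (21 - 6)/(24 - 15) ≡ 15/9 mod 37. 9⁻¹ ≡ 33 (mod 37), so λ ≡ 14.
  x = λ² - 15 - 24 = 196 - 39 ≡ 9; y = λ·(15 - 9) - 6 ≡ 4. → (9, 4)
6P: (9, 4) + (24, 21). λ = (21 - 4)/(24 - 9) ≡ 17/15 mod 37. 15⁻¹ ≡ 5 (mod 37), so λ ≡ 11.
  x = λ² - 9 - 24 = 121 - 33 ≡ 14; y = λ·(9 - 14) - 4 ≡ 15. → (14, 15)
7P: (14, 15) + (24, 21). λ = (21 - 15)/(24 - 14) ≡ 6/10 mod 37. 10⁻¹ ≡ 26 (mod 37), so λ ≡ 8.
  x = λ² - 14 - 24 = 64 - 38 ≡ 26; y = λ·(14 - 26) - 15 ≡ 0. → (26, 0)
8P: (26, 0) + (24, 21). λ = (21 - 0)/(24 - 26) ≡ 21/35 mod 37. 35⁻¹ ≡ 18 (mod 37) since 35·18 = 630 ≡ 1, so λ ≡ 8.
  x = λ² - 26 - 24 = 64 - 50 ≡ 14; y = λ·(26 - 14) - 0 ≡ 22. → (14, 22)

(14, 22)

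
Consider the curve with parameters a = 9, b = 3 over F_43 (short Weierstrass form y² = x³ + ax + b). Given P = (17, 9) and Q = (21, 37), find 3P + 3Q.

(20, 20)

First 3P:
Repeated addition: build up to 3P.
2P: tangent at (17, 9): λ = (3·17² + 9)/(2·9) ≡ 16/18. 18⁻¹ ≡ 12 (mod 43), so λ ≡ 16·12 ≡ 20.
  x = λ² - 17 - 17 = 400 - 34 ≡ 22; y = λ·(17 - 22) - 9 ≡ 20. → (22, 20)
3P: (22, 20) + (17, 9). λ = (9 - 20)/(17 - 22) ≡ 32/38 mod 43. 38⁻¹ ≡ 17 (mod 43), so λ ≡ 28.
  x = λ² - 22 - 17 = 784 - 39 ≡ 14; y = λ·(22 - 14) - 20 ≡ 32. → (14, 32)
3P = (14, 32).
Next 3Q:
Repeated addition: build up to 3Q.
2Q: tangent at (21, 37): λ = (3·21² + 9)/(2·37) ≡ 42/31. 31⁻¹ ≡ 25 (mod 43) since 31·25 = 775 ≡ 1, so λ ≡ 42·25 ≡ 18.
  x = λ² - 21 - 21 = 324 - 42 ≡ 24; y = λ·(21 - 24) - 37 ≡ 38. → (24, 38)
3Q: (24, 38) + (21, 37). λ = (37 - 38)/(21 - 24) ≡ 42/40 mod 43. 40⁻¹ ≡ 14 (mod 43), so λ ≡ 29.
  x = λ² - 24 - 21 = 841 - 45 ≡ 22; y = λ·(24 - 22) - 38 ≡ 20. → (22, 20)
3Q = (22, 20).
Finally 3P + 3Q:
(14, 32) + (22, 20). λ = (20 - 32)/(22 - 14) ≡ 31/8 mod 43. 8⁻¹ ≡ 27 (mod 43), so λ ≡ 20.
  x = λ² - 14 - 22 = 400 - 36 ≡ 20; y = λ·(14 - 20) - 32 ≡ 20. → (20, 20)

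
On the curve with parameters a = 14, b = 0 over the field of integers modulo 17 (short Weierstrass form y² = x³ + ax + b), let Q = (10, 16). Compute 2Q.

tangent at (10, 16): λ = (3·10² + 14)/(2·16) ≡ 8/15. 15⁻¹ ≡ 8 (mod 17) since 15·8 = 120 ≡ 1, so λ ≡ 8·8 ≡ 13.
  x = λ² - 10 - 10 = 169 - 20 ≡ 13; y = λ·(10 - 13) - 16 ≡ 13. → (13, 13)

(13, 13)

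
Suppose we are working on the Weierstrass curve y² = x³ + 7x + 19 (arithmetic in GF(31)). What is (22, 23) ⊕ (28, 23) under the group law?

(12, 8)

(22, 23) + (28, 23). λ = (23 - 23)/(28 - 22) ≡ 0/6 mod 31. 6⁻¹ ≡ 26 (mod 31), so λ ≡ 0.
  x = λ² - 22 - 28 = 0 - 50 ≡ 12; y = λ·(22 - 12) - 23 ≡ 8. → (12, 8)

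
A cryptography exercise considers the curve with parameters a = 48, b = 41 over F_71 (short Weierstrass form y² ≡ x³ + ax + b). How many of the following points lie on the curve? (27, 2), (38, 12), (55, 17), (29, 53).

(27, 2): 2² ≡ 4, rhs ≡ 4 → on.
(38, 12): 12² ≡ 2, rhs ≡ 8 → off.
(55, 17): 17² ≡ 5, rhs ≡ 5 → on.
(29, 53): 53² ≡ 40, rhs ≡ 49 → off.

2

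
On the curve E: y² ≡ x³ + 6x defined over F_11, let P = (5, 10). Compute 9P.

Repeated addition: build up to 9P.
2P: tangent at (5, 10): λ = (3·5² + 6)/(2·10) ≡ 4/9. 9⁻¹ ≡ 5 (mod 11) since 9·5 = 45 ≡ 1, so λ ≡ 4·5 ≡ 9.
  x = λ² - 5 - 5 = 81 - 10 ≡ 5; y = λ·(5 - 5) - 10 ≡ 1. → (5, 1)
3P: (5, 1) + (5, 10): same x and y₁ ≡ -y₂, so the sum is O.
4P: O + (5, 10) = (5, 10) (identity).
5P: tangent at (5, 10): λ = (3·5² + 6)/(2·10) ≡ 4/9. 9⁻¹ ≡ 5 (mod 11), so λ ≡ 4·5 ≡ 9.
  x = λ² - 5 - 5 = 81 - 10 ≡ 5; y = λ·(5 - 5) - 10 ≡ 1. → (5, 1)
6P: (5, 1) + (5, 10): same x and y₁ ≡ -y₂, so the sum is O.
7P: O + (5, 10) = (5, 10) (identity).
8P: tangent at (5, 10): λ = (3·5² + 6)/(2·10) ≡ 4/9. 9⁻¹ ≡ 5 (mod 11) since 9·5 = 45 ≡ 1, so λ ≡ 4·5 ≡ 9.
  x = λ² - 5 - 5 = 81 - 10 ≡ 5; y = λ·(5 - 5) - 10 ≡ 1. → (5, 1)
9P: (5, 1) + (5, 10): same x and y₁ ≡ -y₂, so the sum is O.

O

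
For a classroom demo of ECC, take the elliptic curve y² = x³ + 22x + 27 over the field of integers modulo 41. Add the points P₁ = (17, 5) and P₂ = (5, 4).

(17, 5) + (5, 4). λ = (4 - 5)/(5 - 17) ≡ 40/29 mod 41. 29⁻¹ ≡ 17 (mod 41), so λ ≡ 24.
  x = λ² - 17 - 5 = 576 - 22 ≡ 21; y = λ·(17 - 21) - 5 ≡ 22. → (21, 22)

(21, 22)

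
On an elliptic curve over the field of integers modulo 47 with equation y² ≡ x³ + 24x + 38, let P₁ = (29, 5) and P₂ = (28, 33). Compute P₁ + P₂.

(22, 34)

(29, 5) + (28, 33). λ = (33 - 5)/(28 - 29) ≡ 28/46 mod 47. 46⁻¹ ≡ 46 (mod 47) since 46·46 = 2116 ≡ 1, so λ ≡ 19.
  x = λ² - 29 - 28 = 361 - 57 ≡ 22; y = λ·(29 - 22) - 5 ≡ 34. → (22, 34)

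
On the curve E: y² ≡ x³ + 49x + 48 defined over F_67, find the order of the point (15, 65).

9

2P: tangent at (15, 65): λ = (3·15² + 49)/(2·65) ≡ 54/63. 63⁻¹ ≡ 50 (mod 67) since 63·50 = 3150 ≡ 1, so λ ≡ 54·50 ≡ 20.
  x = λ² - 15 - 15 = 400 - 30 ≡ 35; y = λ·(15 - 35) - 65 ≡ 4. → (35, 4)
3P: (35, 4) + (15, 65). λ = (65 - 4)/(15 - 35) ≡ 61/47 mod 67. 47⁻¹ ≡ 10 (mod 67) since 47·10 = 470 ≡ 1, so λ ≡ 7.
  x = λ² - 35 - 15 = 49 - 50 ≡ 66; y = λ·(35 - 66) - 4 ≡ 47. → (66, 47)
4P: (66, 47) + (15, 65). λ = (65 - 47)/(15 - 66) ≡ 18/16 mod 67. 16⁻¹ ≡ 21 (mod 67), so λ ≡ 43.
  x = λ² - 66 - 15 = 1849 - 81 ≡ 26; y = λ·(66 - 26) - 47 ≡ 65. → (26, 65)
5P: (26, 65) + (15, 65). λ = (65 - 65)/(15 - 26) ≡ 0/56 mod 67. 56⁻¹ ≡ 6 (mod 67), so λ ≡ 0.
  x = λ² - 26 - 15 = 0 - 41 ≡ 26; y = λ·(26 - 26) - 65 ≡ 2. → (26, 2)
6P: (26, 2) + (15, 65). λ = (65 - 2)/(15 - 26) ≡ 63/56 mod 67. 56⁻¹ ≡ 6 (mod 67) since 56·6 = 336 ≡ 1, so λ ≡ 43.
  x = λ² - 26 - 15 = 1849 - 41 ≡ 66; y = λ·(26 - 66) - 2 ≡ 20. → (66, 20)
7P: (66, 20) + (15, 65). λ = (65 - 20)/(15 - 66) ≡ 45/16 mod 67. 16⁻¹ ≡ 21 (mod 67), so λ ≡ 7.
  x = λ² - 66 - 15 = 49 - 81 ≡ 35; y = λ·(66 - 35) - 20 ≡ 63. → (35, 63)
8P: (35, 63) + (15, 65). λ = (65 - 63)/(15 - 35) ≡ 2/47 mod 67. 47⁻¹ ≡ 10 (mod 67), so λ ≡ 20.
  x = λ² - 35 - 15 = 400 - 50 ≡ 15; y = λ·(35 - 15) - 63 ≡ 2. → (15, 2)
9P: (15, 2) + (15, 65): same x and y₁ ≡ -y₂, so the sum is O.
9P = O, so the order is 9.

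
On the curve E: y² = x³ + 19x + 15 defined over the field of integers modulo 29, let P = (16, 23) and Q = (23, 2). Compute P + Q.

(28, 13)

(16, 23) + (23, 2). λ = (2 - 23)/(23 - 16) ≡ 8/7 mod 29. 7⁻¹ ≡ 25 (mod 29) since 7·25 = 175 ≡ 1, so λ ≡ 26.
  x = λ² - 16 - 23 = 676 - 39 ≡ 28; y = λ·(16 - 28) - 23 ≡ 13. → (28, 13)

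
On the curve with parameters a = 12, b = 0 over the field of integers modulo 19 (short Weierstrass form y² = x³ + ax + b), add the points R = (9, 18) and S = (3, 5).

(9, 18) + (3, 5). λ = (5 - 18)/(3 - 9) ≡ 6/13 mod 19. 13⁻¹ ≡ 3 (mod 19), so λ ≡ 18.
  x = λ² - 9 - 3 = 324 - 12 ≡ 8; y = λ·(9 - 8) - 18 ≡ 0. → (8, 0)

(8, 0)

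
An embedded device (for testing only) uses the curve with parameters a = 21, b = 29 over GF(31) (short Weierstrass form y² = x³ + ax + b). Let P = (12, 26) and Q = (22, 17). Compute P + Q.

(13, 9)

(12, 26) + (22, 17). λ = (17 - 26)/(22 - 12) ≡ 22/10 mod 31. 10⁻¹ ≡ 28 (mod 31), so λ ≡ 27.
  x = λ² - 12 - 22 = 729 - 34 ≡ 13; y = λ·(12 - 13) - 26 ≡ 9. → (13, 9)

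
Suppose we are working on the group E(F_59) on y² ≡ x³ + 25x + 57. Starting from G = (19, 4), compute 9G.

(42, 41)

Double-and-add on 9 = (1001)₂. Start with G = (19, 4) for the leading 1-bit.
double: tangent at (19, 4): λ = (3·19² + 25)/(2·4) ≡ 46/8. 8⁻¹ ≡ 37 (mod 59), so λ ≡ 46·37 ≡ 50.
  x = λ² - 19 - 19 = 2500 - 38 ≡ 43; y = λ·(19 - 43) - 4 ≡ 35. → (43, 35)
double: tangent at (43, 35): λ = (3·43² + 25)/(2·35) ≡ 26/11. 11⁻¹ ≡ 43 (mod 59) since 11·43 = 473 ≡ 1, so λ ≡ 26·43 ≡ 56.
  x = λ² - 43 - 43 = 3136 - 86 ≡ 41; y = λ·(43 - 41) - 35 ≡ 18. → (41, 18)
double: tangent at (41, 18): λ = (3·41² + 25)/(2·18) ≡ 53/36. 36⁻¹ ≡ 41 (mod 59) since 36·41 = 1476 ≡ 1, so λ ≡ 53·41 ≡ 49.
  x = λ² - 41 - 41 = 2401 - 82 ≡ 18; y = λ·(41 - 18) - 18 ≡ 47. → (18, 47)
add G: (18, 47) + (19, 4). λ = (4 - 47)/(19 - 18) ≡ 16/1 mod 59. 1⁻¹ ≡ 1 (mod 59), so λ ≡ 16.
  x = λ² - 18 - 19 = 256 - 37 ≡ 42; y = λ·(18 - 42) - 47 ≡ 41. → (42, 41)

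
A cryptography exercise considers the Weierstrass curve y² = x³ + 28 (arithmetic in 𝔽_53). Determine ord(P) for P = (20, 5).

9

2P: tangent at (20, 5): λ = (3·20² + 0)/(2·5) ≡ 34/10. 10⁻¹ ≡ 16 (mod 53), so λ ≡ 34·16 ≡ 14.
  x = λ² - 20 - 20 = 196 - 40 ≡ 50; y = λ·(20 - 50) - 5 ≡ 52. → (50, 52)
3P: (50, 52) + (20, 5). λ = (5 - 52)/(20 - 50) ≡ 6/23 mod 53. 23⁻¹ ≡ 30 (mod 53) since 23·30 = 690 ≡ 1, so λ ≡ 21.
  x = λ² - 50 - 20 = 441 - 70 ≡ 0; y = λ·(50 - 0) - 52 ≡ 44. → (0, 44)
4P: (0, 44) + (20, 5). λ = (5 - 44)/(20 - 0) ≡ 14/20 mod 53. 20⁻¹ ≡ 8 (mod 53), so λ ≡ 6.
  x = λ² - 0 - 20 = 36 - 20 ≡ 16; y = λ·(0 - 16) - 44 ≡ 19. → (16, 19)
5P: (16, 19) + (20, 5). λ = (5 - 19)/(20 - 16) ≡ 39/4 mod 53. 4⁻¹ ≡ 40 (mod 53) since 4·40 = 160 ≡ 1, so λ ≡ 23.
  x = λ² - 16 - 20 = 529 - 36 ≡ 16; y = λ·(16 - 16) - 19 ≡ 34. → (16, 34)
6P: (16, 34) + (20, 5). λ = (5 - 34)/(20 - 16) ≡ 24/4 mod 53. 4⁻¹ ≡ 40 (mod 53), so λ ≡ 6.
  x = λ² - 16 - 20 = 36 - 36 ≡ 0; y = λ·(16 - 0) - 34 ≡ 9. → (0, 9)
7P: (0, 9) + (20, 5). λ = (5 - 9)/(20 - 0) ≡ 49/20 mod 53. 20⁻¹ ≡ 8 (mod 53) since 20·8 = 160 ≡ 1, so λ ≡ 21.
  x = λ² - 0 - 20 = 441 - 20 ≡ 50; y = λ·(0 - 50) - 9 ≡ 1. → (50, 1)
8P: (50, 1) + (20, 5). λ = (5 - 1)/(20 - 50) ≡ 4/23 mod 53. 23⁻¹ ≡ 30 (mod 53) since 23·30 = 690 ≡ 1, so λ ≡ 14.
  x = λ² - 50 - 20 = 196 - 70 ≡ 20; y = λ·(50 - 20) - 1 ≡ 48. → (20, 48)
9P: (20, 48) + (20, 5): same x and y₁ ≡ -y₂, so the sum is O.
9P = O, so the order is 9.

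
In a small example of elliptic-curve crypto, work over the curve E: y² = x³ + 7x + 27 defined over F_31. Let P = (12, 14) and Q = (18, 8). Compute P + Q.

(12, 14) + (18, 8). λ = (8 - 14)/(18 - 12) ≡ 25/6 mod 31. 6⁻¹ ≡ 26 (mod 31), so λ ≡ 30.
  x = λ² - 12 - 18 = 900 - 30 ≡ 2; y = λ·(12 - 2) - 14 ≡ 7. → (2, 7)

(2, 7)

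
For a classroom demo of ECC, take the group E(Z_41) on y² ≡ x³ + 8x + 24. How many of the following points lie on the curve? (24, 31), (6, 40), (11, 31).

2

(24, 31): 31² ≡ 18, rhs ≡ 18 → on.
(6, 40): 40² ≡ 1, rhs ≡ 1 → on.
(11, 31): 31² ≡ 18, rhs ≡ 8 → off.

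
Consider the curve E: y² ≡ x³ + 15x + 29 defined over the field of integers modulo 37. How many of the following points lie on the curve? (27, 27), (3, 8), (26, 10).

2

(27, 27): 27² ≡ 26, rhs ≡ 26 → on.
(3, 8): 8² ≡ 27, rhs ≡ 27 → on.
(26, 10): 10² ≡ 26, rhs ≡ 13 → off.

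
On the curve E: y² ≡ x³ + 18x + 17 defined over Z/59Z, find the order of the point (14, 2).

11

2P: tangent at (14, 2): λ = (3·14² + 18)/(2·2) ≡ 16/4. 4⁻¹ ≡ 15 (mod 59), so λ ≡ 16·15 ≡ 4.
  x = λ² - 14 - 14 = 16 - 28 ≡ 47; y = λ·(14 - 47) - 2 ≡ 43. → (47, 43)
3P: (47, 43) + (14, 2). λ = (2 - 43)/(14 - 47) ≡ 18/26 mod 59. 26⁻¹ ≡ 25 (mod 59), so λ ≡ 37.
  x = λ² - 47 - 14 = 1369 - 61 ≡ 10; y = λ·(47 - 10) - 43 ≡ 28. → (10, 28)
4P: (10, 28) + (14, 2). λ = (2 - 28)/(14 - 10) ≡ 33/4 mod 59. 4⁻¹ ≡ 15 (mod 59) since 4·15 = 60 ≡ 1, so λ ≡ 23.
  x = λ² - 10 - 14 = 529 - 24 ≡ 33; y = λ·(10 - 33) - 28 ≡ 33. → (33, 33)
5P: (33, 33) + (14, 2). λ = (2 - 33)/(14 - 33) ≡ 28/40 mod 59. 40⁻¹ ≡ 31 (mod 59), so λ ≡ 42.
  x = λ² - 33 - 14 = 1764 - 47 ≡ 6; y = λ·(33 - 6) - 33 ≡ 39. → (6, 39)
6P: (6, 39) + (14, 2). λ = (2 - 39)/(14 - 6) ≡ 22/8 mod 59. 8⁻¹ ≡ 37 (mod 59), so λ ≡ 47.
  x = λ² - 6 - 14 = 2209 - 20 ≡ 6; y = λ·(6 - 6) - 39 ≡ 20. → (6, 20)
7P: (6, 20) + (14, 2). λ = (2 - 20)/(14 - 6) ≡ 41/8 mod 59. 8⁻¹ ≡ 37 (mod 59), so λ ≡ 42.
  x = λ² - 6 - 14 = 1764 - 20 ≡ 33; y = λ·(6 - 33) - 20 ≡ 26. → (33, 26)
8P: (33, 26) + (14, 2). λ = (2 - 26)/(14 - 33) ≡ 35/40 mod 59. 40⁻¹ ≡ 31 (mod 59), so λ ≡ 23.
  x = λ² - 33 - 14 = 529 - 47 ≡ 10; y = λ·(33 - 10) - 26 ≡ 31. → (10, 31)
9P: (10, 31) + (14, 2). λ = (2 - 31)/(14 - 10) ≡ 30/4 mod 59. 4⁻¹ ≡ 15 (mod 59) since 4·15 = 60 ≡ 1, so λ ≡ 37.
  x = λ² - 10 - 14 = 1369 - 24 ≡ 47; y = λ·(10 - 47) - 31 ≡ 16. → (47, 16)
10P: (47, 16) + (14, 2). λ = (2 - 16)/(14 - 47) ≡ 45/26 mod 59. 26⁻¹ ≡ 25 (mod 59), so λ ≡ 4.
  x = λ² - 47 - 14 = 16 - 61 ≡ 14; y = λ·(47 - 14) - 16 ≡ 57. → (14, 57)
11P: (14, 57) + (14, 2): same x and y₁ ≡ -y₂, so the sum is O.
11P = O, so the order is 11.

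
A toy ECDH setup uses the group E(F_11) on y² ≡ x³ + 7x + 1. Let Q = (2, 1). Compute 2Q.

tangent at (2, 1): λ = (3·2² + 7)/(2·1) ≡ 8/2. 2⁻¹ ≡ 6 (mod 11), so λ ≡ 8·6 ≡ 4.
  x = λ² - 2 - 2 = 16 - 4 ≡ 1; y = λ·(2 - 1) - 1 ≡ 3. → (1, 3)

(1, 3)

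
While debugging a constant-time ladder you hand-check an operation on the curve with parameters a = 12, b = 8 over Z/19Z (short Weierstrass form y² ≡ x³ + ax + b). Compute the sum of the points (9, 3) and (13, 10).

(9, 3) + (13, 10). λ = (10 - 3)/(13 - 9) ≡ 7/4 mod 19. 4⁻¹ ≡ 5 (mod 19), so λ ≡ 16.
  x = λ² - 9 - 13 = 256 - 22 ≡ 6; y = λ·(9 - 6) - 3 ≡ 7. → (6, 7)

(6, 7)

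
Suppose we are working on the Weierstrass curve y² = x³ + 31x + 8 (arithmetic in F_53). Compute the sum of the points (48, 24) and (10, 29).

(1, 27)

(48, 24) + (10, 29). λ = (29 - 24)/(10 - 48) ≡ 5/15 mod 53. 15⁻¹ ≡ 46 (mod 53), so λ ≡ 18.
  x = λ² - 48 - 10 = 324 - 58 ≡ 1; y = λ·(48 - 1) - 24 ≡ 27. → (1, 27)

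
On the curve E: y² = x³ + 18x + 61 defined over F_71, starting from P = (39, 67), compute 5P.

(40, 61)

Repeated addition: build up to 5P.
2P: tangent at (39, 67): λ = (3·39² + 18)/(2·67) ≡ 37/63. 63⁻¹ ≡ 62 (mod 71), so λ ≡ 37·62 ≡ 22.
  x = λ² - 39 - 39 = 484 - 78 ≡ 51; y = λ·(39 - 51) - 67 ≡ 24. → (51, 24)
3P: (51, 24) + (39, 67). λ = (67 - 24)/(39 - 51) ≡ 43/59 mod 71. 59⁻¹ ≡ 65 (mod 71) since 59·65 = 3835 ≡ 1, so λ ≡ 26.
  x = λ² - 51 - 39 = 676 - 90 ≡ 18; y = λ·(51 - 18) - 24 ≡ 53. → (18, 53)
4P: (18, 53) + (39, 67). λ = (67 - 53)/(39 - 18) ≡ 14/21 mod 71. 21⁻¹ ≡ 44 (mod 71), so λ ≡ 48.
  x = λ² - 18 - 39 = 2304 - 57 ≡ 46; y = λ·(18 - 46) - 53 ≡ 23. → (46, 23)
5P: (46, 23) + (39, 67). λ = (67 - 23)/(39 - 46) ≡ 44/64 mod 71. 64⁻¹ ≡ 10 (mod 71) since 64·10 = 640 ≡ 1, so λ ≡ 14.
  x = λ² - 46 - 39 = 196 - 85 ≡ 40; y = λ·(46 - 40) - 23 ≡ 61. → (40, 61)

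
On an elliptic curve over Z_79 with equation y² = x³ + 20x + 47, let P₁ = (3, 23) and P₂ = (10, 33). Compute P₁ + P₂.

(10, 46)

(3, 23) + (10, 33). λ = (33 - 23)/(10 - 3) ≡ 10/7 mod 79. 7⁻¹ ≡ 34 (mod 79), so λ ≡ 24.
  x = λ² - 3 - 10 = 576 - 13 ≡ 10; y = λ·(3 - 10) - 23 ≡ 46. → (10, 46)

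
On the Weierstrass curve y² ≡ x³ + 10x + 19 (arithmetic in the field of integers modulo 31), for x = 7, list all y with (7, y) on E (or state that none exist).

x³ + 10x + 19 = 432 ≡ 29 (mod 31).
29 is a non-residue mod 31; no y exists.

none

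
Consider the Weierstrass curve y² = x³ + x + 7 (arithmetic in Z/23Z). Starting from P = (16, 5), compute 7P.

Double-and-add on 7 = (111)₂. Start with P = (16, 5) for the leading 1-bit.
double: tangent at (16, 5): λ = (3·16² + 1)/(2·5) ≡ 10/10. 10⁻¹ ≡ 7 (mod 23) since 10·7 = 70 ≡ 1, so λ ≡ 10·7 ≡ 1.
  x = λ² - 16 - 16 = 1 - 32 ≡ 15; y = λ·(16 - 15) - 5 ≡ 19. → (15, 19)
add P: (15, 19) + (16, 5). λ = (5 - 19)/(16 - 15) ≡ 9/1 mod 23. 1⁻¹ ≡ 1 (mod 23), so λ ≡ 9.
  x = λ² - 15 - 16 = 81 - 31 ≡ 4; y = λ·(15 - 4) - 19 ≡ 11. → (4, 11)
double: tangent at (4, 11): λ = (3·4² + 1)/(2·11) ≡ 3/22. 22⁻¹ ≡ 22 (mod 23), so λ ≡ 3·22 ≡ 20.
  x = λ² - 4 - 4 = 400 - 8 ≡ 1; y = λ·(4 - 1) - 11 ≡ 3. → (1, 3)
add P: (1, 3) + (16, 5). λ = (5 - 3)/(16 - 1) ≡ 2/15 mod 23. 15⁻¹ ≡ 20 (mod 23), so λ ≡ 17.
  x = λ² - 1 - 16 = 289 - 17 ≡ 19; y = λ·(1 - 19) - 3 ≡ 13. → (19, 13)

(19, 13)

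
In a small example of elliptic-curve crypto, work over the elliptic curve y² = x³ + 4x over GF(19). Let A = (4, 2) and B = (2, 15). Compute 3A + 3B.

First 3A:
Repeated addition: build up to 3A.
2A: tangent at (4, 2): λ = (3·4² + 4)/(2·2) ≡ 14/4. 4⁻¹ ≡ 5 (mod 19), so λ ≡ 14·5 ≡ 13.
  x = λ² - 4 - 4 = 169 - 8 ≡ 9; y = λ·(4 - 9) - 2 ≡ 9. → (9, 9)
3A: (9, 9) + (4, 2). λ = (2 - 9)/(4 - 9) ≡ 12/14 mod 19. 14⁻¹ ≡ 15 (mod 19), so λ ≡ 9.
  x = λ² - 9 - 4 = 81 - 13 ≡ 11; y = λ·(9 - 11) - 9 ≡ 11. → (11, 11)
3A = (11, 11).
Next 3B:
Repeated addition: build up to 3B.
2B: tangent at (2, 15): λ = (3·2² + 4)/(2·15) ≡ 16/11. 11⁻¹ ≡ 7 (mod 19), so λ ≡ 16·7 ≡ 17.
  x = λ² - 2 - 2 = 289 - 4 ≡ 0; y = λ·(2 - 0) - 15 ≡ 0. → (0, 0)
3B: (0, 0) + (2, 15). λ = (15 - 0)/(2 - 0) ≡ 15/2 mod 19. 2⁻¹ ≡ 10 (mod 19) since 2·10 = 20 ≡ 1, so λ ≡ 17.
  x = λ² - 0 - 2 = 289 - 2 ≡ 2; y = λ·(0 - 2) - 0 ≡ 4. → (2, 4)
3B = (2, 4).
Finally 3A + 3B:
(11, 11) + (2, 4). λ = (4 - 11)/(2 - 11) ≡ 12/10 mod 19. 10⁻¹ ≡ 2 (mod 19), so λ ≡ 5.
  x = λ² - 11 - 2 = 25 - 13 ≡ 12; y = λ·(11 - 12) - 11 ≡ 3. → (12, 3)

(12, 3)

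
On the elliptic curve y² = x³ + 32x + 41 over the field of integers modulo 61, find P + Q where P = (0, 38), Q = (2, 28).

(0, 38) + (2, 28). λ = (28 - 38)/(2 - 0) ≡ 51/2 mod 61. 2⁻¹ ≡ 31 (mod 61) since 2·31 = 62 ≡ 1, so λ ≡ 56.
  x = λ² - 0 - 2 = 3136 - 2 ≡ 23; y = λ·(0 - 23) - 38 ≡ 16. → (23, 16)

(23, 16)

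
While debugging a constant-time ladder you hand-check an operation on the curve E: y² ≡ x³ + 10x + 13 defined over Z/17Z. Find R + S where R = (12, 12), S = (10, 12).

(12, 12) + (10, 12). λ = (12 - 12)/(10 - 12) ≡ 0/15 mod 17. 15⁻¹ ≡ 8 (mod 17) since 15·8 = 120 ≡ 1, so λ ≡ 0.
  x = λ² - 12 - 10 = 0 - 22 ≡ 12; y = λ·(12 - 12) - 12 ≡ 5. → (12, 5)

(12, 5)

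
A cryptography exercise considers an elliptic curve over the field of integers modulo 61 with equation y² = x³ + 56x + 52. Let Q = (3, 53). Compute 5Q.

Repeated addition: build up to 5Q.
2Q: tangent at (3, 53): λ = (3·3² + 56)/(2·53) ≡ 22/45. 45⁻¹ ≡ 19 (mod 61) since 45·19 = 855 ≡ 1, so λ ≡ 22·19 ≡ 52.
  x = λ² - 3 - 3 = 2704 - 6 ≡ 14; y = λ·(3 - 14) - 53 ≡ 46. → (14, 46)
3Q: (14, 46) + (3, 53). λ = (53 - 46)/(3 - 14) ≡ 7/50 mod 61. 50⁻¹ ≡ 11 (mod 61), so λ ≡ 16.
  x = λ² - 14 - 3 = 256 - 17 ≡ 56; y = λ·(14 - 56) - 46 ≡ 14. → (56, 14)
4Q: (56, 14) + (3, 53). λ = (53 - 14)/(3 - 56) ≡ 39/8 mod 61. 8⁻¹ ≡ 23 (mod 61), so λ ≡ 43.
  x = λ² - 56 - 3 = 1849 - 59 ≡ 21; y = λ·(56 - 21) - 14 ≡ 27. → (21, 27)
5Q: (21, 27) + (3, 53). λ = (53 - 27)/(3 - 21) ≡ 26/43 mod 61. 43⁻¹ ≡ 44 (mod 61) since 43·44 = 1892 ≡ 1, so λ ≡ 46.
  x = λ² - 21 - 3 = 2116 - 24 ≡ 18; y = λ·(21 - 18) - 27 ≡ 50. → (18, 50)

(18, 50)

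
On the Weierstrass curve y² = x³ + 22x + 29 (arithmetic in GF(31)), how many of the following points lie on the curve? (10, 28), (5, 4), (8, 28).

2

(10, 28): 28² ≡ 9, rhs ≡ 9 → on.
(5, 4): 4² ≡ 16, rhs ≡ 16 → on.
(8, 28): 28² ≡ 9, rhs ≡ 4 → off.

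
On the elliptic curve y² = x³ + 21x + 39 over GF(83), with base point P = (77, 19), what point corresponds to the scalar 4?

(49, 44)

Double-and-add on 4 = (100)₂. Start with P = (77, 19) for the leading 1-bit.
double: tangent at (77, 19): λ = (3·77² + 21)/(2·19) ≡ 46/38. 38⁻¹ ≡ 59 (mod 83) since 38·59 = 2242 ≡ 1, so λ ≡ 46·59 ≡ 58.
  x = λ² - 77 - 77 = 3364 - 154 ≡ 56; y = λ·(77 - 56) - 19 ≡ 37. → (56, 37)
double: tangent at (56, 37): λ = (3·56² + 21)/(2·37) ≡ 50/74. 74⁻¹ ≡ 46 (mod 83) since 74·46 = 3404 ≡ 1, so λ ≡ 50·46 ≡ 59.
  x = λ² - 56 - 56 = 3481 - 112 ≡ 49; y = λ·(56 - 49) - 37 ≡ 44. → (49, 44)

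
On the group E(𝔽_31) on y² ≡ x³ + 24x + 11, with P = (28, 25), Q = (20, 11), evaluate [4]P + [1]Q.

(17, 0)

First 4P:
Repeated addition: build up to 4P.
2P: tangent at (28, 25): λ = (3·28² + 24)/(2·25) ≡ 20/19. 19⁻¹ ≡ 18 (mod 31) since 19·18 = 342 ≡ 1, so λ ≡ 20·18 ≡ 19.
  x = λ² - 28 - 28 = 361 - 56 ≡ 26; y = λ·(28 - 26) - 25 ≡ 13. → (26, 13)
3P: (26, 13) + (28, 25). λ = (25 - 13)/(28 - 26) ≡ 12/2 mod 31. 2⁻¹ ≡ 16 (mod 31), so λ ≡ 6.
  x = λ² - 26 - 28 = 36 - 54 ≡ 13; y = λ·(26 - 13) - 13 ≡ 3. → (13, 3)
4P: (13, 3) + (28, 25). λ = (25 - 3)/(28 - 13) ≡ 22/15 mod 31. 15⁻¹ ≡ 29 (mod 31) since 15·29 = 435 ≡ 1, so λ ≡ 18.
  x = λ² - 13 - 28 = 324 - 41 ≡ 4; y = λ·(13 - 4) - 3 ≡ 4. → (4, 4)
4P = (4, 4).
Finally 4P + Q:
(4, 4) + (20, 11). λ = (11 - 4)/(20 - 4) ≡ 7/16 mod 31. 16⁻¹ ≡ 2 (mod 31) since 16·2 = 32 ≡ 1, so λ ≡ 14.
  x = λ² - 4 - 20 = 196 - 24 ≡ 17; y = λ·(4 - 17) - 4 ≡ 0. → (17, 0)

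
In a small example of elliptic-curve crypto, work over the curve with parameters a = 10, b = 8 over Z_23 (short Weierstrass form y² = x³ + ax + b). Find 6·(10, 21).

(0, 10)

Write G = (10, 21).
Double-and-add on 6 = (110)₂. Start with G = (10, 21) for the leading 1-bit.
double: tangent at (10, 21): λ = (3·10² + 10)/(2·21) ≡ 11/19. 19⁻¹ ≡ 17 (mod 23) since 19·17 = 323 ≡ 1, so λ ≡ 11·17 ≡ 3.
  x = λ² - 10 - 10 = 9 - 20 ≡ 12; y = λ·(10 - 12) - 21 ≡ 19. → (12, 19)
add G: (12, 19) + (10, 21). λ = (21 - 19)/(10 - 12) ≡ 2/21 mod 23. 21⁻¹ ≡ 11 (mod 23), so λ ≡ 22.
  x = λ² - 12 - 10 = 484 - 22 ≡ 2; y = λ·(12 - 2) - 19 ≡ 17. → (2, 17)
double: tangent at (2, 17): λ = (3·2² + 10)/(2·17) ≡ 22/11. 11⁻¹ ≡ 21 (mod 23) since 11·21 = 231 ≡ 1, so λ ≡ 22·21 ≡ 2.
  x = λ² - 2 - 2 = 4 - 4 ≡ 0; y = λ·(2 - 0) - 17 ≡ 10. → (0, 10)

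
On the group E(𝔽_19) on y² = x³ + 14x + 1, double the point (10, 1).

(5, 5)

tangent at (10, 1): λ = (3·10² + 14)/(2·1) ≡ 10/2. 2⁻¹ ≡ 10 (mod 19) since 2·10 = 20 ≡ 1, so λ ≡ 10·10 ≡ 5.
  x = λ² - 10 - 10 = 25 - 20 ≡ 5; y = λ·(10 - 5) - 1 ≡ 5. → (5, 5)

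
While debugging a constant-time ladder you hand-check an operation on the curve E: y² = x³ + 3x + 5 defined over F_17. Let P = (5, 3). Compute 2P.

(6, 1)

tangent at (5, 3): λ = (3·5² + 3)/(2·3) ≡ 10/6. 6⁻¹ ≡ 3 (mod 17), so λ ≡ 10·3 ≡ 13.
  x = λ² - 5 - 5 = 169 - 10 ≡ 6; y = λ·(5 - 6) - 3 ≡ 1. → (6, 1)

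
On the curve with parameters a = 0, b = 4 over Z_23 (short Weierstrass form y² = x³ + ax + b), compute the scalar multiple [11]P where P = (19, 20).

Double-and-add on 11 = (1011)₂. Start with P = (19, 20) for the leading 1-bit.
double: tangent at (19, 20): λ = (3·19² + 0)/(2·20) ≡ 2/17. 17⁻¹ ≡ 19 (mod 23), so λ ≡ 2·19 ≡ 15.
  x = λ² - 19 - 19 = 225 - 38 ≡ 3; y = λ·(19 - 3) - 20 ≡ 13. → (3, 13)
double: tangent at (3, 13): λ = (3·3² + 0)/(2·13) ≡ 4/3. 3⁻¹ ≡ 8 (mod 23), so λ ≡ 4·8 ≡ 9.
  x = λ² - 3 - 3 = 81 - 6 ≡ 6; y = λ·(3 - 6) - 13 ≡ 6. → (6, 6)
add P: (6, 6) + (19, 20). λ = (20 - 6)/(19 - 6) ≡ 14/13 mod 23. 13⁻¹ ≡ 16 (mod 23) since 13·16 = 208 ≡ 1, so λ ≡ 17.
  x = λ² - 6 - 19 = 289 - 25 ≡ 11; y = λ·(6 - 11) - 6 ≡ 1. → (11, 1)
double: tangent at (11, 1): λ = (3·11² + 0)/(2·1) ≡ 18/2. 2⁻¹ ≡ 12 (mod 23) since 2·12 = 24 ≡ 1, so λ ≡ 18·12 ≡ 9.
  x = λ² - 11 - 11 = 81 - 22 ≡ 13; y = λ·(11 - 13) - 1 ≡ 4. → (13, 4)
add P: (13, 4) + (19, 20). λ = (20 - 4)/(19 - 13) ≡ 16/6 mod 23. 6⁻¹ ≡ 4 (mod 23), so λ ≡ 18.
  x = λ² - 13 - 19 = 324 - 32 ≡ 16; y = λ·(13 - 16) - 4 ≡ 11. → (16, 11)

(16, 11)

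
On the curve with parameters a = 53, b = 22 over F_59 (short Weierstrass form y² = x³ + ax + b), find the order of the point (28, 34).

2P: tangent at (28, 34): λ = (3·28² + 53)/(2·34) ≡ 45/9. 9⁻¹ ≡ 46 (mod 59), so λ ≡ 45·46 ≡ 5.
  x = λ² - 28 - 28 = 25 - 56 ≡ 28; y = λ·(28 - 28) - 34 ≡ 25. → (28, 25)
3P: (28, 25) + (28, 34): same x and y₁ ≡ -y₂, so the sum is 𝒪.
3P = 𝒪, so the order is 3.

3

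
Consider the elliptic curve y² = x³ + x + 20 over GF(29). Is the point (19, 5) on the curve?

yes

y² = 5² ≡ 25; x³ + 1x + 20 = 6898 ≡ 25 (mod 29). 25 = 25.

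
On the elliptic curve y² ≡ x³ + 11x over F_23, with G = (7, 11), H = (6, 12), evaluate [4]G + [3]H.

First 4G:
Double-and-add on 4 = (100)₂. Start with G = (7, 11) for the leading 1-bit.
double: tangent at (7, 11): λ = (3·7² + 11)/(2·11) ≡ 20/22. 22⁻¹ ≡ 22 (mod 23) since 22·22 = 484 ≡ 1, so λ ≡ 20·22 ≡ 3.
  x = λ² - 7 - 7 = 9 - 14 ≡ 18; y = λ·(7 - 18) - 11 ≡ 2. → (18, 2)
double: tangent at (18, 2): λ = (3·18² + 11)/(2·2) ≡ 17/4. 4⁻¹ ≡ 6 (mod 23), so λ ≡ 17·6 ≡ 10.
  x = λ² - 18 - 18 = 100 - 36 ≡ 18; y = λ·(18 - 18) - 2 ≡ 21. → (18, 21)
4G = (18, 21).
Next 3H:
Repeated addition: build up to 3H.
2H: tangent at (6, 12): λ = (3·6² + 11)/(2·12) ≡ 4/1. 1⁻¹ ≡ 1 (mod 23), so λ ≡ 4·1 ≡ 4.
  x = λ² - 6 - 6 = 16 - 12 ≡ 4; y = λ·(6 - 4) - 12 ≡ 19. → (4, 19)
3H: (4, 19) + (6, 12). λ = (12 - 19)/(6 - 4) ≡ 16/2 mod 23. 2⁻¹ ≡ 12 (mod 23), so λ ≡ 8.
  x = λ² - 4 - 6 = 64 - 10 ≡ 8; y = λ·(4 - 8) - 19 ≡ 18. → (8, 18)
3H = (8, 18).
Finally 4G + 3H:
(18, 21) + (8, 18). λ = (18 - 21)/(8 - 18) ≡ 20/13 mod 23. 13⁻¹ ≡ 16 (mod 23), so λ ≡ 21.
  x = λ² - 18 - 8 = 441 - 26 ≡ 1; y = λ·(18 - 1) - 21 ≡ 14. → (1, 14)

(1, 14)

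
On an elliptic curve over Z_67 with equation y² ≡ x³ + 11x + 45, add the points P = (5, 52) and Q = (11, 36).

(5, 52) + (11, 36). λ = (36 - 52)/(11 - 5) ≡ 51/6 mod 67. 6⁻¹ ≡ 56 (mod 67), so λ ≡ 42.
  x = λ² - 5 - 11 = 1764 - 16 ≡ 6; y = λ·(5 - 6) - 52 ≡ 40. → (6, 40)

(6, 40)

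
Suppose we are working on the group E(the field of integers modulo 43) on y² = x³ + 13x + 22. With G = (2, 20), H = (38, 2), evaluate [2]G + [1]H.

(41, 26)

First 2G:
Repeated addition: build up to 2G.
2G: tangent at (2, 20): λ = (3·2² + 13)/(2·20) ≡ 25/40. 40⁻¹ ≡ 14 (mod 43) since 40·14 = 560 ≡ 1, so λ ≡ 25·14 ≡ 6.
  x = λ² - 2 - 2 = 36 - 4 ≡ 32; y = λ·(2 - 32) - 20 ≡ 15. → (32, 15)
2G = (32, 15).
Finally 2G + H:
(32, 15) + (38, 2). λ = (2 - 15)/(38 - 32) ≡ 30/6 mod 43. 6⁻¹ ≡ 36 (mod 43) since 6·36 = 216 ≡ 1, so λ ≡ 5.
  x = λ² - 32 - 38 = 25 - 70 ≡ 41; y = λ·(32 - 41) - 15 ≡ 26. → (41, 26)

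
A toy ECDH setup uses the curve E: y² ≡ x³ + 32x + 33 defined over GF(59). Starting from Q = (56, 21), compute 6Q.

(56, 38)

Repeated addition: build up to 6Q.
2Q: tangent at (56, 21): λ = (3·56² + 32)/(2·21) ≡ 0/42. 42⁻¹ ≡ 52 (mod 59) since 42·52 = 2184 ≡ 1, so λ ≡ 0·52 ≡ 0.
  x = λ² - 56 - 56 = 0 - 112 ≡ 6; y = λ·(56 - 6) - 21 ≡ 38. → (6, 38)
3Q: (6, 38) + (56, 21). λ = (21 - 38)/(56 - 6) ≡ 42/50 mod 59. 50⁻¹ ≡ 13 (mod 59), so λ ≡ 15.
  x = λ² - 6 - 56 = 225 - 62 ≡ 45; y = λ·(6 - 45) - 38 ≡ 26. → (45, 26)
4Q: (45, 26) + (56, 21). λ = (21 - 26)/(56 - 45) ≡ 54/11 mod 59. 11⁻¹ ≡ 43 (mod 59), so λ ≡ 21.
  x = λ² - 45 - 56 = 441 - 101 ≡ 45; y = λ·(45 - 45) - 26 ≡ 33. → (45, 33)
5Q: (45, 33) + (56, 21). λ = (21 - 33)/(56 - 45) ≡ 47/11 mod 59. 11⁻¹ ≡ 43 (mod 59), so λ ≡ 15.
  x = λ² - 45 - 56 = 225 - 101 ≡ 6; y = λ·(45 - 6) - 33 ≡ 21. → (6, 21)
6Q: (6, 21) + (56, 21). λ = (21 - 21)/(56 - 6) ≡ 0/50 mod 59. 50⁻¹ ≡ 13 (mod 59), so λ ≡ 0.
  x = λ² - 6 - 56 = 0 - 62 ≡ 56; y = λ·(6 - 56) - 21 ≡ 38. → (56, 38)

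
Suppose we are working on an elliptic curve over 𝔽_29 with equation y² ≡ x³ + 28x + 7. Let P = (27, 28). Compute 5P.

(27, 1)

Double-and-add on 5 = (101)₂. Start with P = (27, 28) for the leading 1-bit.
double: tangent at (27, 28): λ = (3·27² + 28)/(2·28) ≡ 11/27. 27⁻¹ ≡ 14 (mod 29) since 27·14 = 378 ≡ 1, so λ ≡ 11·14 ≡ 9.
  x = λ² - 27 - 27 = 81 - 54 ≡ 27; y = λ·(27 - 27) - 28 ≡ 1. → (27, 1)
double: tangent at (27, 1): λ = (3·27² + 28)/(2·1) ≡ 11/2. 2⁻¹ ≡ 15 (mod 29) since 2·15 = 30 ≡ 1, so λ ≡ 11·15 ≡ 20.
  x = λ² - 27 - 27 = 400 - 54 ≡ 27; y = λ·(27 - 27) - 1 ≡ 28. → (27, 28)
add P: tangent at (27, 28): λ = (3·27² + 28)/(2·28) ≡ 11/27. 27⁻¹ ≡ 14 (mod 29), so λ ≡ 11·14 ≡ 9.
  x = λ² - 27 - 27 = 81 - 54 ≡ 27; y = λ·(27 - 27) - 28 ≡ 1. → (27, 1)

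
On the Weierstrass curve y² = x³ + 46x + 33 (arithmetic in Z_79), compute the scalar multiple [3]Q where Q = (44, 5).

(65, 11)

Repeated addition: build up to 3Q.
2Q: tangent at (44, 5): λ = (3·44² + 46)/(2·5) ≡ 8/10. 10⁻¹ ≡ 8 (mod 79) since 10·8 = 80 ≡ 1, so λ ≡ 8·8 ≡ 64.
  x = λ² - 44 - 44 = 4096 - 88 ≡ 58; y = λ·(44 - 58) - 5 ≡ 47. → (58, 47)
3Q: (58, 47) + (44, 5). λ = (5 - 47)/(44 - 58) ≡ 37/65 mod 79. 65⁻¹ ≡ 62 (mod 79), so λ ≡ 3.
  x = λ² - 58 - 44 = 9 - 102 ≡ 65; y = λ·(58 - 65) - 47 ≡ 11. → (65, 11)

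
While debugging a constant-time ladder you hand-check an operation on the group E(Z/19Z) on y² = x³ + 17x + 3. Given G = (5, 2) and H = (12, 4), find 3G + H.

(3, 9)

First 3G:
Repeated addition: build up to 3G.
2G: tangent at (5, 2): λ = (3·5² + 17)/(2·2) ≡ 16/4. 4⁻¹ ≡ 5 (mod 19), so λ ≡ 16·5 ≡ 4.
  x = λ² - 5 - 5 = 16 - 10 ≡ 6; y = λ·(5 - 6) - 2 ≡ 13. → (6, 13)
3G: (6, 13) + (5, 2). λ = (2 - 13)/(5 - 6) ≡ 8/18 mod 19. 18⁻¹ ≡ 18 (mod 19) since 18·18 = 324 ≡ 1, so λ ≡ 11.
  x = λ² - 6 - 5 = 121 - 11 ≡ 15; y = λ·(6 - 15) - 13 ≡ 2. → (15, 2)
3G = (15, 2).
Finally 3G + H:
(15, 2) + (12, 4). λ = (4 - 2)/(12 - 15) ≡ 2/16 mod 19. 16⁻¹ ≡ 6 (mod 19) since 16·6 = 96 ≡ 1, so λ ≡ 12.
  x = λ² - 15 - 12 = 144 - 27 ≡ 3; y = λ·(15 - 3) - 2 ≡ 9. → (3, 9)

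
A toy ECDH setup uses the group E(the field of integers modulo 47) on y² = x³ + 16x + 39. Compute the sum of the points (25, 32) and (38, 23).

(2, 28)

(25, 32) + (38, 23). λ = (23 - 32)/(38 - 25) ≡ 38/13 mod 47. 13⁻¹ ≡ 29 (mod 47), so λ ≡ 21.
  x = λ² - 25 - 38 = 441 - 63 ≡ 2; y = λ·(25 - 2) - 32 ≡ 28. → (2, 28)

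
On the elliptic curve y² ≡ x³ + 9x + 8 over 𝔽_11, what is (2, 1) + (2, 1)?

tangent at (2, 1): λ = (3·2² + 9)/(2·1) ≡ 10/2. 2⁻¹ ≡ 6 (mod 11) since 2·6 = 12 ≡ 1, so λ ≡ 10·6 ≡ 5.
  x = λ² - 2 - 2 = 25 - 4 ≡ 10; y = λ·(2 - 10) - 1 ≡ 3. → (10, 3)

(10, 3)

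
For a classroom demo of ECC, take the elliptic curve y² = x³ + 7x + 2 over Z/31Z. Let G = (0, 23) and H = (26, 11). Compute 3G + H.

First 3G:
Repeated addition: build up to 3G.
2G: tangent at (0, 23): λ = (3·0² + 7)/(2·23) ≡ 7/15. 15⁻¹ ≡ 29 (mod 31), so λ ≡ 7·29 ≡ 17.
  x = λ² - 0 - 0 = 289 - 0 ≡ 10; y = λ·(0 - 10) - 23 ≡ 24. → (10, 24)
3G: (10, 24) + (0, 23). λ = (23 - 24)/(0 - 10) ≡ 30/21 mod 31. 21⁻¹ ≡ 3 (mod 31) since 21·3 = 63 ≡ 1, so λ ≡ 28.
  x = λ² - 10 - 0 = 784 - 10 ≡ 30; y = λ·(10 - 30) - 24 ≡ 5. → (30, 5)
3G = (30, 5).
Finally 3G + H:
(30, 5) + (26, 11). λ = (11 - 5)/(26 - 30) ≡ 6/27 mod 31. 27⁻¹ ≡ 23 (mod 31) since 27·23 = 621 ≡ 1, so λ ≡ 14.
  x = λ² - 30 - 26 = 196 - 56 ≡ 16; y = λ·(30 - 16) - 5 ≡ 5. → (16, 5)

(16, 5)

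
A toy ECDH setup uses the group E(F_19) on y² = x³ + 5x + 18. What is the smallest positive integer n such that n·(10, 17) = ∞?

2P: tangent at (10, 17): λ = (3·10² + 5)/(2·17) ≡ 1/15. 15⁻¹ ≡ 14 (mod 19) since 15·14 = 210 ≡ 1, so λ ≡ 1·14 ≡ 14.
  x = λ² - 10 - 10 = 196 - 20 ≡ 5; y = λ·(10 - 5) - 17 ≡ 15. → (5, 15)
3P: (5, 15) + (10, 17). λ = (17 - 15)/(10 - 5) ≡ 2/5 mod 19. 5⁻¹ ≡ 4 (mod 19) since 5·4 = 20 ≡ 1, so λ ≡ 8.
  x = λ² - 5 - 10 = 64 - 15 ≡ 11; y = λ·(5 - 11) - 15 ≡ 13. → (11, 13)
4P: (11, 13) + (10, 17). λ = (17 - 13)/(10 - 11) ≡ 4/18 mod 19. 18⁻¹ ≡ 18 (mod 19) since 18·18 = 324 ≡ 1, so λ ≡ 15.
  x = λ² - 11 - 10 = 225 - 21 ≡ 14; y = λ·(11 - 14) - 13 ≡ 18. → (14, 18)
5P: (14, 18) + (10, 17). λ = (17 - 18)/(10 - 14) ≡ 18/15 mod 19. 15⁻¹ ≡ 14 (mod 19) since 15·14 = 210 ≡ 1, so λ ≡ 5.
  x = λ² - 14 - 10 = 25 - 24 ≡ 1; y = λ·(14 - 1) - 18 ≡ 9. → (1, 9)
6P: (1, 9) + (10, 17). λ = (17 - 9)/(10 - 1) ≡ 8/9 mod 19. 9⁻¹ ≡ 17 (mod 19), so λ ≡ 3.
  x = λ² - 1 - 10 = 9 - 11 ≡ 17; y = λ·(1 - 17) - 9 ≡ 0. → (17, 0)
7P: (17, 0) + (10, 17). λ = (17 - 0)/(10 - 17) ≡ 17/12 mod 19. 12⁻¹ ≡ 8 (mod 19), so λ ≡ 3.
  x = λ² - 17 - 10 = 9 - 27 ≡ 1; y = λ·(17 - 1) - 0 ≡ 10. → (1, 10)
8P: (1, 10) + (10, 17). λ = (17 - 10)/(10 - 1) ≡ 7/9 mod 19. 9⁻¹ ≡ 17 (mod 19), so λ ≡ 5.
  x = λ² - 1 - 10 = 25 - 11 ≡ 14; y = λ·(1 - 14) - 10 ≡ 1. → (14, 1)
9P: (14, 1) + (10, 17). λ = (17 - 1)/(10 - 14) ≡ 16/15 mod 19. 15⁻¹ ≡ 14 (mod 19), so λ ≡ 15.
  x = λ² - 14 - 10 = 225 - 24 ≡ 11; y = λ·(14 - 11) - 1 ≡ 6. → (11, 6)
10P: (11, 6) + (10, 17). λ = (17 - 6)/(10 - 11) ≡ 11/18 mod 19. 18⁻¹ ≡ 18 (mod 19), so λ ≡ 8.
  x = λ² - 11 - 10 = 64 - 21 ≡ 5; y = λ·(11 - 5) - 6 ≡ 4. → (5, 4)
11P: (5, 4) + (10, 17). λ = (17 - 4)/(10 - 5) ≡ 13/5 mod 19. 5⁻¹ ≡ 4 (mod 19) since 5·4 = 20 ≡ 1, so λ ≡ 14.
  x = λ² - 5 - 10 = 196 - 15 ≡ 10; y = λ·(5 - 10) - 4 ≡ 2. → (10, 2)
12P: (10, 2) + (10, 17): same x and y₁ ≡ -y₂, so the sum is ∞.
12P = ∞, so the order is 12.

12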